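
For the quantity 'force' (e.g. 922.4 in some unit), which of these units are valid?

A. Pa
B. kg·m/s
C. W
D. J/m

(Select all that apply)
D

force has SI base units: kg * m / s^2

Checking each option against kg * m / s^2:
  A. Pa: ✗ does not match
  B. kg·m/s: ✗ does not match
  C. W: ✗ does not match
  D. J/m: ✓ matches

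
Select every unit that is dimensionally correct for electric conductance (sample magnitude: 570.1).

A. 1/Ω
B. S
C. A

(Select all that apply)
A, B

electric conductance has SI base units: A^2 * s^3 / (kg * m^2)

Checking each option against A^2 * s^3 / (kg * m^2):
  A. 1/Ω: ✓ matches
  B. S: ✓ matches
  C. A: ✗ does not match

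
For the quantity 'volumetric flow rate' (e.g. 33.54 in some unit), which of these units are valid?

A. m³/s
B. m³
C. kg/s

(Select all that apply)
A

volumetric flow rate has SI base units: m^3 / s

Checking each option against m^3 / s:
  A. m³/s: ✓ matches
  B. m³: ✗ does not match
  C. kg/s: ✗ does not match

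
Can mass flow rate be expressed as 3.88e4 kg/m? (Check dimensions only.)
No

mass flow rate has SI base units: kg / s
kg/m does NOT reduce to kg / s; a valid unit for mass flow rate would be e.g. kg/s.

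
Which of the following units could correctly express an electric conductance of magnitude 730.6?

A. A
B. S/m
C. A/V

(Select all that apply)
C

electric conductance has SI base units: A^2 * s^3 / (kg * m^2)

Checking each option against A^2 * s^3 / (kg * m^2):
  A. A: ✗ does not match
  B. S/m: ✗ does not match
  C. A/V: ✓ matches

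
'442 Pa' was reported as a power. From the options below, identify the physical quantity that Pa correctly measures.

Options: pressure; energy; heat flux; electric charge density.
pressure

power should have units dimensionally equivalent to kg * m^2 / s^3 (e.g. W).
The given unit 'Pa' reduces to kg / (m * s^2). Of the listed options, that is the dimensionality of pressure.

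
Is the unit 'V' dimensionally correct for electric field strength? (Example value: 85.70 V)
No

electric field strength has SI base units: kg * m / (A * s^3)
V does NOT reduce to kg * m / (A * s^3); a valid unit for electric field strength would be e.g. V/m.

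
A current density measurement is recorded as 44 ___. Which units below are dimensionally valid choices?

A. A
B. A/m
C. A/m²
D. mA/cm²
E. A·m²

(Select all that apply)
C, D

current density has SI base units: A / m^2

Checking each option against A / m^2:
  A. A: ✗ does not match
  B. A/m: ✗ does not match
  C. A/m²: ✓ matches
  D. mA/cm²: ✓ matches
  E. A·m²: ✗ does not match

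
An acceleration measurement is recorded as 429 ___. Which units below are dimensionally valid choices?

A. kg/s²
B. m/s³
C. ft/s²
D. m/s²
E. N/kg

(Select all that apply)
C, D, E

acceleration has SI base units: m / s^2

Checking each option against m / s^2:
  A. kg/s²: ✗ does not match
  B. m/s³: ✗ does not match
  C. ft/s²: ✓ matches
  D. m/s²: ✓ matches
  E. N/kg: ✓ matches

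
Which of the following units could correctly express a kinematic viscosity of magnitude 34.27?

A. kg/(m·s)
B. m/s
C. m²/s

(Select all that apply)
C

kinematic viscosity has SI base units: m^2 / s

Checking each option against m^2 / s:
  A. kg/(m·s): ✗ does not match
  B. m/s: ✗ does not match
  C. m²/s: ✓ matches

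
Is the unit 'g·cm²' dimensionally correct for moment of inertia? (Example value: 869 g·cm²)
Yes

moment of inertia has SI base units: kg * m^2
g·cm² reduces to the same SI base units, so it is a valid unit for moment of inertia.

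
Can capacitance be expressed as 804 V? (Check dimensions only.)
No

capacitance has SI base units: A^2 * s^4 / (kg * m^2)
V does NOT reduce to A^2 * s^4 / (kg * m^2); a valid unit for capacitance would be e.g. F.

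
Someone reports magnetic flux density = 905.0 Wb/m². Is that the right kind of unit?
Yes

magnetic flux density has SI base units: kg / (A * s^2)
Wb/m² reduces to the same SI base units, so it is a valid unit for magnetic flux density.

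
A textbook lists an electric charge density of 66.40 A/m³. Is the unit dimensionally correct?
No

electric charge density has SI base units: A * s / m^3
A/m³ does NOT reduce to A * s / m^3; a valid unit for electric charge density would be e.g. C/m³.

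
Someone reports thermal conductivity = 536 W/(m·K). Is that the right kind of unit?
Yes

thermal conductivity has SI base units: kg * m / (s^3 * K)
W/(m·K) reduces to the same SI base units, so it is a valid unit for thermal conductivity.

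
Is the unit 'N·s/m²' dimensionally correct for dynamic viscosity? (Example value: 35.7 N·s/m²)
Yes

dynamic viscosity has SI base units: kg / (m * s)
N·s/m² reduces to the same SI base units, so it is a valid unit for dynamic viscosity.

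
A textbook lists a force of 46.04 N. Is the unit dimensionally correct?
Yes

force has SI base units: kg * m / s^2
N reduces to the same SI base units, so it is a valid unit for force.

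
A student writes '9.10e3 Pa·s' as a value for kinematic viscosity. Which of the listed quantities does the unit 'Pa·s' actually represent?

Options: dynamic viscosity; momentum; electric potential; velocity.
dynamic viscosity

kinematic viscosity should have units dimensionally equivalent to m^2 / s (e.g. m²/s).
The given unit 'Pa·s' reduces to kg / (m * s). Of the listed options, that is the dimensionality of dynamic viscosity.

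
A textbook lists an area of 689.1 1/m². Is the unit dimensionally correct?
No

area has SI base units: m^2
1/m² does NOT reduce to m^2; a valid unit for area would be e.g. m².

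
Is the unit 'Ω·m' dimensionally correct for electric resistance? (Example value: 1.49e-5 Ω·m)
No

electric resistance has SI base units: kg * m^2 / (A^2 * s^3)
Ω·m does NOT reduce to kg * m^2 / (A^2 * s^3); a valid unit for electric resistance would be e.g. Ω.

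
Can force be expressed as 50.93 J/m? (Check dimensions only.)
Yes

force has SI base units: kg * m / s^2
J/m reduces to the same SI base units, so it is a valid unit for force.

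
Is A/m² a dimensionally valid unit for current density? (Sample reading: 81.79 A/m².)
Yes

current density has SI base units: A / m^2
A/m² reduces to the same SI base units, so it is a valid unit for current density.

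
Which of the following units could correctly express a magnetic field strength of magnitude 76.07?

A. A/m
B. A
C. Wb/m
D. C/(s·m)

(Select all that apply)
A, D

magnetic field strength has SI base units: A / m

Checking each option against A / m:
  A. A/m: ✓ matches
  B. A: ✗ does not match
  C. Wb/m: ✗ does not match
  D. C/(s·m): ✓ matches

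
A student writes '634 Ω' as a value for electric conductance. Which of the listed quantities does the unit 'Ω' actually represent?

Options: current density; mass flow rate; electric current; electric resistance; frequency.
electric resistance

electric conductance should have units dimensionally equivalent to A^2 * s^3 / (kg * m^2) (e.g. S).
The given unit 'Ω' reduces to kg * m^2 / (A^2 * s^3). Of the listed options, that is the dimensionality of electric resistance.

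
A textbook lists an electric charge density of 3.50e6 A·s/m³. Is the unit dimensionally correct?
Yes

electric charge density has SI base units: A * s / m^3
A·s/m³ reduces to the same SI base units, so it is a valid unit for electric charge density.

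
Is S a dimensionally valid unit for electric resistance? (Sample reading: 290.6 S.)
No

electric resistance has SI base units: kg * m^2 / (A^2 * s^3)
S does NOT reduce to kg * m^2 / (A^2 * s^3); a valid unit for electric resistance would be e.g. Ω.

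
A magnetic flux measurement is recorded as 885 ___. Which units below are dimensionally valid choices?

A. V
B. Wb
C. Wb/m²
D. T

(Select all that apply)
B

magnetic flux has SI base units: kg * m^2 / (A * s^2)

Checking each option against kg * m^2 / (A * s^2):
  A. V: ✗ does not match
  B. Wb: ✓ matches
  C. Wb/m²: ✗ does not match
  D. T: ✗ does not match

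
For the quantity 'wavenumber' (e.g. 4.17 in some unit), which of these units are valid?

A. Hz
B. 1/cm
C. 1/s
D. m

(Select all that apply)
B

wavenumber has SI base units: 1 / m

Checking each option against 1 / m:
  A. Hz: ✗ does not match
  B. 1/cm: ✓ matches
  C. 1/s: ✗ does not match
  D. m: ✗ does not match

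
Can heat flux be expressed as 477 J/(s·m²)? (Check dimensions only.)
Yes

heat flux has SI base units: kg / s^3
J/(s·m²) reduces to the same SI base units, so it is a valid unit for heat flux.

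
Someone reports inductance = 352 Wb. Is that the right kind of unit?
No

inductance has SI base units: kg * m^2 / (A^2 * s^2)
Wb does NOT reduce to kg * m^2 / (A^2 * s^2); a valid unit for inductance would be e.g. H.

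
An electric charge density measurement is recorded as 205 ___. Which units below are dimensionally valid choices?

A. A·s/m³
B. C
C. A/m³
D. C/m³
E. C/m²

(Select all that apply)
A, D

electric charge density has SI base units: A * s / m^3

Checking each option against A * s / m^3:
  A. A·s/m³: ✓ matches
  B. C: ✗ does not match
  C. A/m³: ✗ does not match
  D. C/m³: ✓ matches
  E. C/m²: ✗ does not match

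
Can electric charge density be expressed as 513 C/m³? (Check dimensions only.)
Yes

electric charge density has SI base units: A * s / m^3
C/m³ reduces to the same SI base units, so it is a valid unit for electric charge density.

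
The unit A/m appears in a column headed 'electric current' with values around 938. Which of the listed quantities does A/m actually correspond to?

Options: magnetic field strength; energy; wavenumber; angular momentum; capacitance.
magnetic field strength

electric current should have units dimensionally equivalent to A (e.g. A).
The given unit 'A/m' reduces to A / m. Of the listed options, that is the dimensionality of magnetic field strength.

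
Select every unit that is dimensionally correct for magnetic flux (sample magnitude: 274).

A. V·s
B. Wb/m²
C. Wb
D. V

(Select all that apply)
A, C

magnetic flux has SI base units: kg * m^2 / (A * s^2)

Checking each option against kg * m^2 / (A * s^2):
  A. V·s: ✓ matches
  B. Wb/m²: ✗ does not match
  C. Wb: ✓ matches
  D. V: ✗ does not match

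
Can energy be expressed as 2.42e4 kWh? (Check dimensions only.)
Yes

energy has SI base units: kg * m^2 / s^2
kWh reduces to the same SI base units, so it is a valid unit for energy.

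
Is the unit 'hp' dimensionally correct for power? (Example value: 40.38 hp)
Yes

power has SI base units: kg * m^2 / s^3
hp reduces to the same SI base units, so it is a valid unit for power.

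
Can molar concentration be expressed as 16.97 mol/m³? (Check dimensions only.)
Yes

molar concentration has SI base units: mol / m^3
mol/m³ reduces to the same SI base units, so it is a valid unit for molar concentration.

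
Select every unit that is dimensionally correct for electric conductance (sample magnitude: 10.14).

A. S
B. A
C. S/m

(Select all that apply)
A

electric conductance has SI base units: A^2 * s^3 / (kg * m^2)

Checking each option against A^2 * s^3 / (kg * m^2):
  A. S: ✓ matches
  B. A: ✗ does not match
  C. S/m: ✗ does not match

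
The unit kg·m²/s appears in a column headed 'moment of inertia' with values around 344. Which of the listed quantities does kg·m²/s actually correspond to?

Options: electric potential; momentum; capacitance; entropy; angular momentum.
angular momentum

moment of inertia should have units dimensionally equivalent to kg * m^2 (e.g. kg·m²).
The given unit 'kg·m²/s' reduces to kg * m^2 / s. Of the listed options, that is the dimensionality of angular momentum.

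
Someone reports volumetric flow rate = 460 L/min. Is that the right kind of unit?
Yes

volumetric flow rate has SI base units: m^3 / s
L/min reduces to the same SI base units, so it is a valid unit for volumetric flow rate.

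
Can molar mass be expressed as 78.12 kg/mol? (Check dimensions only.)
Yes

molar mass has SI base units: kg / mol
kg/mol reduces to the same SI base units, so it is a valid unit for molar mass.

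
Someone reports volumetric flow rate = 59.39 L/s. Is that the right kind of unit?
Yes

volumetric flow rate has SI base units: m^3 / s
L/s reduces to the same SI base units, so it is a valid unit for volumetric flow rate.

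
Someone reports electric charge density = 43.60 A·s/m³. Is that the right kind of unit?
Yes

electric charge density has SI base units: A * s / m^3
A·s/m³ reduces to the same SI base units, so it is a valid unit for electric charge density.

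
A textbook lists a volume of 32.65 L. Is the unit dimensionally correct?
Yes

volume has SI base units: m^3
L reduces to the same SI base units, so it is a valid unit for volume.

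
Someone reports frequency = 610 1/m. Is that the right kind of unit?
No

frequency has SI base units: 1 / s
1/m does NOT reduce to 1 / s; a valid unit for frequency would be e.g. Hz.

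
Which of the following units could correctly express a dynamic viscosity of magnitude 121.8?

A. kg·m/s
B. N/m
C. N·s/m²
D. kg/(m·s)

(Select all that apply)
C, D

dynamic viscosity has SI base units: kg / (m * s)

Checking each option against kg / (m * s):
  A. kg·m/s: ✗ does not match
  B. N/m: ✗ does not match
  C. N·s/m²: ✓ matches
  D. kg/(m·s): ✓ matches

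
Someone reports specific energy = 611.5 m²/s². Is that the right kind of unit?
Yes

specific energy has SI base units: m^2 / s^2
m²/s² reduces to the same SI base units, so it is a valid unit for specific energy.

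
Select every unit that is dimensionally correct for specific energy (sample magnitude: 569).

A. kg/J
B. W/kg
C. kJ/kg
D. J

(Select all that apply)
C

specific energy has SI base units: m^2 / s^2

Checking each option against m^2 / s^2:
  A. kg/J: ✗ does not match
  B. W/kg: ✗ does not match
  C. kJ/kg: ✓ matches
  D. J: ✗ does not match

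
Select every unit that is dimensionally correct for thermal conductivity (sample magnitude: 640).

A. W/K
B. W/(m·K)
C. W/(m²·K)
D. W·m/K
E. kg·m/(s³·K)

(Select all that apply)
B, E

thermal conductivity has SI base units: kg * m / (s^3 * K)

Checking each option against kg * m / (s^3 * K):
  A. W/K: ✗ does not match
  B. W/(m·K): ✓ matches
  C. W/(m²·K): ✗ does not match
  D. W·m/K: ✗ does not match
  E. kg·m/(s³·K): ✓ matches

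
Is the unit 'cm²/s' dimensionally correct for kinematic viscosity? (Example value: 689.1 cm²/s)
Yes

kinematic viscosity has SI base units: m^2 / s
cm²/s reduces to the same SI base units, so it is a valid unit for kinematic viscosity.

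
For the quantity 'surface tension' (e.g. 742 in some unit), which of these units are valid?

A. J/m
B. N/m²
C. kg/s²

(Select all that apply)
C

surface tension has SI base units: kg / s^2

Checking each option against kg / s^2:
  A. J/m: ✗ does not match
  B. N/m²: ✗ does not match
  C. kg/s²: ✓ matches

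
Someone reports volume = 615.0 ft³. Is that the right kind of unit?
Yes

volume has SI base units: m^3
ft³ reduces to the same SI base units, so it is a valid unit for volume.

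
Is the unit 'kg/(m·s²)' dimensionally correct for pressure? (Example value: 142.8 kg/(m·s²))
Yes

pressure has SI base units: kg / (m * s^2)
kg/(m·s²) reduces to the same SI base units, so it is a valid unit for pressure.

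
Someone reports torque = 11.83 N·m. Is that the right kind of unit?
Yes

torque has SI base units: kg * m^2 / s^2
N·m reduces to the same SI base units, so it is a valid unit for torque.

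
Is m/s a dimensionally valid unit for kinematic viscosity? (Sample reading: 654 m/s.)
No

kinematic viscosity has SI base units: m^2 / s
m/s does NOT reduce to m^2 / s; a valid unit for kinematic viscosity would be e.g. m²/s.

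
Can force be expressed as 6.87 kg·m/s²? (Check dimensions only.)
Yes

force has SI base units: kg * m / s^2
kg·m/s² reduces to the same SI base units, so it is a valid unit for force.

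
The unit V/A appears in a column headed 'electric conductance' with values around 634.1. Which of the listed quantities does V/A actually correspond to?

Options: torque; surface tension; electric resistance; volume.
electric resistance

electric conductance should have units dimensionally equivalent to A^2 * s^3 / (kg * m^2) (e.g. S).
The given unit 'V/A' reduces to kg * m^2 / (A^2 * s^3). Of the listed options, that is the dimensionality of electric resistance.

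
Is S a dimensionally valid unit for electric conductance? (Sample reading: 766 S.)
Yes

electric conductance has SI base units: A^2 * s^3 / (kg * m^2)
S reduces to the same SI base units, so it is a valid unit for electric conductance.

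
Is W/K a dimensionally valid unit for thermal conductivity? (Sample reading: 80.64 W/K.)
No

thermal conductivity has SI base units: kg * m / (s^3 * K)
W/K does NOT reduce to kg * m / (s^3 * K); a valid unit for thermal conductivity would be e.g. W/(m·K).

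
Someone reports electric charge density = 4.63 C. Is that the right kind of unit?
No

electric charge density has SI base units: A * s / m^3
C does NOT reduce to A * s / m^3; a valid unit for electric charge density would be e.g. C/m³.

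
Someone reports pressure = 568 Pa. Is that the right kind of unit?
Yes

pressure has SI base units: kg / (m * s^2)
Pa reduces to the same SI base units, so it is a valid unit for pressure.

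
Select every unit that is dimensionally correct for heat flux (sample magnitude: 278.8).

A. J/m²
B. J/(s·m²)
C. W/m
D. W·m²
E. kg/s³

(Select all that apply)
B, E

heat flux has SI base units: kg / s^3

Checking each option against kg / s^3:
  A. J/m²: ✗ does not match
  B. J/(s·m²): ✓ matches
  C. W/m: ✗ does not match
  D. W·m²: ✗ does not match
  E. kg/s³: ✓ matches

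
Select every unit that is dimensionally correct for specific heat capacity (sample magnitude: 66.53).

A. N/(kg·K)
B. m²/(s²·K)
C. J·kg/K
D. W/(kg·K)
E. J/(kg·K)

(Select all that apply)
B, E

specific heat capacity has SI base units: m^2 / (s^2 * K)

Checking each option against m^2 / (s^2 * K):
  A. N/(kg·K): ✗ does not match
  B. m²/(s²·K): ✓ matches
  C. J·kg/K: ✗ does not match
  D. W/(kg·K): ✗ does not match
  E. J/(kg·K): ✓ matches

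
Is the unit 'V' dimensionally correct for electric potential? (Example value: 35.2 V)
Yes

electric potential has SI base units: kg * m^2 / (A * s^3)
V reduces to the same SI base units, so it is a valid unit for electric potential.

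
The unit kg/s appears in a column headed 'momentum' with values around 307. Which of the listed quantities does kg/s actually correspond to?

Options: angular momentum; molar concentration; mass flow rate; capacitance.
mass flow rate

momentum should have units dimensionally equivalent to kg * m / s (e.g. kg·m/s).
The given unit 'kg/s' reduces to kg / s. Of the listed options, that is the dimensionality of mass flow rate.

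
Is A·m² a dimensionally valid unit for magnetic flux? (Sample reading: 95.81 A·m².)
No

magnetic flux has SI base units: kg * m^2 / (A * s^2)
A·m² does NOT reduce to kg * m^2 / (A * s^2); a valid unit for magnetic flux would be e.g. Wb.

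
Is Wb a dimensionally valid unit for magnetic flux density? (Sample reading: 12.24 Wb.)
No

magnetic flux density has SI base units: kg / (A * s^2)
Wb does NOT reduce to kg / (A * s^2); a valid unit for magnetic flux density would be e.g. T.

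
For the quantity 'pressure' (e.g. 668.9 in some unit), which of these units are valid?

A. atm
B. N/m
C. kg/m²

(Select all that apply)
A

pressure has SI base units: kg / (m * s^2)

Checking each option against kg / (m * s^2):
  A. atm: ✓ matches
  B. N/m: ✗ does not match
  C. kg/m²: ✗ does not match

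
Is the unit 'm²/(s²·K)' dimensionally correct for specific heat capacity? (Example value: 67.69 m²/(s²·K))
Yes

specific heat capacity has SI base units: m^2 / (s^2 * K)
m²/(s²·K) reduces to the same SI base units, so it is a valid unit for specific heat capacity.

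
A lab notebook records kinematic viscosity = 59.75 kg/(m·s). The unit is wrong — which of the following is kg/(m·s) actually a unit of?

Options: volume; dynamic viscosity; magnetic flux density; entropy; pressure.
dynamic viscosity

kinematic viscosity should have units dimensionally equivalent to m^2 / s (e.g. m²/s).
The given unit 'kg/(m·s)' reduces to kg / (m * s). Of the listed options, that is the dimensionality of dynamic viscosity.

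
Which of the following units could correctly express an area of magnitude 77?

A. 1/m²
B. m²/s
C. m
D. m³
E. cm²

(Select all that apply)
E

area has SI base units: m^2

Checking each option against m^2:
  A. 1/m²: ✗ does not match
  B. m²/s: ✗ does not match
  C. m: ✗ does not match
  D. m³: ✗ does not match
  E. cm²: ✓ matches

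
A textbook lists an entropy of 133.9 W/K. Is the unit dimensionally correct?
No

entropy has SI base units: kg * m^2 / (s^2 * K)
W/K does NOT reduce to kg * m^2 / (s^2 * K); a valid unit for entropy would be e.g. J/K.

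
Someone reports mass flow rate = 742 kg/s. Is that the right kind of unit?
Yes

mass flow rate has SI base units: kg / s
kg/s reduces to the same SI base units, so it is a valid unit for mass flow rate.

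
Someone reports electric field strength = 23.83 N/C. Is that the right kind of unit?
Yes

electric field strength has SI base units: kg * m / (A * s^3)
N/C reduces to the same SI base units, so it is a valid unit for electric field strength.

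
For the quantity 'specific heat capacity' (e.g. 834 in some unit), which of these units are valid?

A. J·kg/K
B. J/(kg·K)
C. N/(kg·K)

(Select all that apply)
B

specific heat capacity has SI base units: m^2 / (s^2 * K)

Checking each option against m^2 / (s^2 * K):
  A. J·kg/K: ✗ does not match
  B. J/(kg·K): ✓ matches
  C. N/(kg·K): ✗ does not match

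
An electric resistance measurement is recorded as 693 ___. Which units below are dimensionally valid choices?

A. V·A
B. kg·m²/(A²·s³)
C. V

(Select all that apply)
B

electric resistance has SI base units: kg * m^2 / (A^2 * s^3)

Checking each option against kg * m^2 / (A^2 * s^3):
  A. V·A: ✗ does not match
  B. kg·m²/(A²·s³): ✓ matches
  C. V: ✗ does not match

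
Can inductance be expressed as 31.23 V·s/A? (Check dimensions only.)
Yes

inductance has SI base units: kg * m^2 / (A^2 * s^2)
V·s/A reduces to the same SI base units, so it is a valid unit for inductance.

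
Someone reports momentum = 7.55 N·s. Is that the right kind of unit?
Yes

momentum has SI base units: kg * m / s
N·s reduces to the same SI base units, so it is a valid unit for momentum.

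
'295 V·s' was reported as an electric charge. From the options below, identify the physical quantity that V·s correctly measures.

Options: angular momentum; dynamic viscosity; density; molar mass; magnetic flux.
magnetic flux

electric charge should have units dimensionally equivalent to A * s (e.g. C).
The given unit 'V·s' reduces to kg * m^2 / (A * s^2). Of the listed options, that is the dimensionality of magnetic flux.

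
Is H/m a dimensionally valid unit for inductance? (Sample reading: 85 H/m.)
No

inductance has SI base units: kg * m^2 / (A^2 * s^2)
H/m does NOT reduce to kg * m^2 / (A^2 * s^2); a valid unit for inductance would be e.g. H.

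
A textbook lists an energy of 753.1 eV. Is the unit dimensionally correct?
Yes

energy has SI base units: kg * m^2 / s^2
eV reduces to the same SI base units, so it is a valid unit for energy.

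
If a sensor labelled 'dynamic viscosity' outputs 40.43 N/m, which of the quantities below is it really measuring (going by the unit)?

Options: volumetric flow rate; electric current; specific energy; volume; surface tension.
surface tension

dynamic viscosity should have units dimensionally equivalent to kg / (m * s) (e.g. Pa·s).
The given unit 'N/m' reduces to kg / s^2. Of the listed options, that is the dimensionality of surface tension.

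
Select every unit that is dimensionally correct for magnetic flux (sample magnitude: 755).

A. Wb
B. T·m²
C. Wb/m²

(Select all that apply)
A, B

magnetic flux has SI base units: kg * m^2 / (A * s^2)

Checking each option against kg * m^2 / (A * s^2):
  A. Wb: ✓ matches
  B. T·m²: ✓ matches
  C. Wb/m²: ✗ does not match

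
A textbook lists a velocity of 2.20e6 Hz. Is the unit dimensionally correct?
No

velocity has SI base units: m / s
Hz does NOT reduce to m / s; a valid unit for velocity would be e.g. m/s.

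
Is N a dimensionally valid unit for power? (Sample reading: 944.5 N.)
No

power has SI base units: kg * m^2 / s^3
N does NOT reduce to kg * m^2 / s^3; a valid unit for power would be e.g. W.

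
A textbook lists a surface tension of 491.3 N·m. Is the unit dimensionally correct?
No

surface tension has SI base units: kg / s^2
N·m does NOT reduce to kg / s^2; a valid unit for surface tension would be e.g. N/m.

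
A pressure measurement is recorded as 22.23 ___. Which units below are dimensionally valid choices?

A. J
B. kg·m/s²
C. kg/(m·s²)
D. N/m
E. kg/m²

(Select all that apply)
C

pressure has SI base units: kg / (m * s^2)

Checking each option against kg / (m * s^2):
  A. J: ✗ does not match
  B. kg·m/s²: ✗ does not match
  C. kg/(m·s²): ✓ matches
  D. N/m: ✗ does not match
  E. kg/m²: ✗ does not match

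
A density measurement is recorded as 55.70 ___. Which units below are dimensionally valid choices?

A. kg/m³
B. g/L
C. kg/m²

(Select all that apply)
A, B

density has SI base units: kg / m^3

Checking each option against kg / m^3:
  A. kg/m³: ✓ matches
  B. g/L: ✓ matches
  C. kg/m²: ✗ does not match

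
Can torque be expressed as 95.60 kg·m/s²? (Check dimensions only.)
No

torque has SI base units: kg * m^2 / s^2
kg·m/s² does NOT reduce to kg * m^2 / s^2; a valid unit for torque would be e.g. N·m.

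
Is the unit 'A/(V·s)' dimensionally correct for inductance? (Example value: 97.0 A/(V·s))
No

inductance has SI base units: kg * m^2 / (A^2 * s^2)
A/(V·s) does NOT reduce to kg * m^2 / (A^2 * s^2); a valid unit for inductance would be e.g. H.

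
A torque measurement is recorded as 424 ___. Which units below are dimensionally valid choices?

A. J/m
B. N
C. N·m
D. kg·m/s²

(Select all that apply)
C

torque has SI base units: kg * m^2 / s^2

Checking each option against kg * m^2 / s^2:
  A. J/m: ✗ does not match
  B. N: ✗ does not match
  C. N·m: ✓ matches
  D. kg·m/s²: ✗ does not match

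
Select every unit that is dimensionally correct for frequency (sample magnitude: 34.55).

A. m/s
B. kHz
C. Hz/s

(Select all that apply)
B

frequency has SI base units: 1 / s

Checking each option against 1 / s:
  A. m/s: ✗ does not match
  B. kHz: ✓ matches
  C. Hz/s: ✗ does not match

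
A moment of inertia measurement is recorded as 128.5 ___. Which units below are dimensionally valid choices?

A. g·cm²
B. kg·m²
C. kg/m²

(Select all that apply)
A, B

moment of inertia has SI base units: kg * m^2

Checking each option against kg * m^2:
  A. g·cm²: ✓ matches
  B. kg·m²: ✓ matches
  C. kg/m²: ✗ does not match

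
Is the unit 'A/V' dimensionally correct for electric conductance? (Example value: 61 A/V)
Yes

electric conductance has SI base units: A^2 * s^3 / (kg * m^2)
A/V reduces to the same SI base units, so it is a valid unit for electric conductance.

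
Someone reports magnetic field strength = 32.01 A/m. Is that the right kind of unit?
Yes

magnetic field strength has SI base units: A / m
A/m reduces to the same SI base units, so it is a valid unit for magnetic field strength.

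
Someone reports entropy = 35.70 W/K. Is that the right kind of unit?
No

entropy has SI base units: kg * m^2 / (s^2 * K)
W/K does NOT reduce to kg * m^2 / (s^2 * K); a valid unit for entropy would be e.g. J/K.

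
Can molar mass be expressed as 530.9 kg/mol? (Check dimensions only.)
Yes

molar mass has SI base units: kg / mol
kg/mol reduces to the same SI base units, so it is a valid unit for molar mass.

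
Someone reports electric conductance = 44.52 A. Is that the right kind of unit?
No

electric conductance has SI base units: A^2 * s^3 / (kg * m^2)
A does NOT reduce to A^2 * s^3 / (kg * m^2); a valid unit for electric conductance would be e.g. S.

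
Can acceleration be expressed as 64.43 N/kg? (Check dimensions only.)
Yes

acceleration has SI base units: m / s^2
N/kg reduces to the same SI base units, so it is a valid unit for acceleration.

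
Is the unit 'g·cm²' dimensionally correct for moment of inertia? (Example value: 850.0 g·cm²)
Yes

moment of inertia has SI base units: kg * m^2
g·cm² reduces to the same SI base units, so it is a valid unit for moment of inertia.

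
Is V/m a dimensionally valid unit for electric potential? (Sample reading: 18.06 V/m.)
No

electric potential has SI base units: kg * m^2 / (A * s^3)
V/m does NOT reduce to kg * m^2 / (A * s^3); a valid unit for electric potential would be e.g. V.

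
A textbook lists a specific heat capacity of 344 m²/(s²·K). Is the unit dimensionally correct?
Yes

specific heat capacity has SI base units: m^2 / (s^2 * K)
m²/(s²·K) reduces to the same SI base units, so it is a valid unit for specific heat capacity.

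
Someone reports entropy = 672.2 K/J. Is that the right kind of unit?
No

entropy has SI base units: kg * m^2 / (s^2 * K)
K/J does NOT reduce to kg * m^2 / (s^2 * K); a valid unit for entropy would be e.g. J/K.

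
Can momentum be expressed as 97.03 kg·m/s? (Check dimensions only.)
Yes

momentum has SI base units: kg * m / s
kg·m/s reduces to the same SI base units, so it is a valid unit for momentum.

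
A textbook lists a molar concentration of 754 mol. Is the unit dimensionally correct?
No

molar concentration has SI base units: mol / m^3
mol does NOT reduce to mol / m^3; a valid unit for molar concentration would be e.g. mol/m³.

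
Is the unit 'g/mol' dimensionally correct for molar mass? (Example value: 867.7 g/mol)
Yes

molar mass has SI base units: kg / mol
g/mol reduces to the same SI base units, so it is a valid unit for molar mass.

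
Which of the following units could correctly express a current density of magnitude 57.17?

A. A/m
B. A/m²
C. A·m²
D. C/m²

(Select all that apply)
B

current density has SI base units: A / m^2

Checking each option against A / m^2:
  A. A/m: ✗ does not match
  B. A/m²: ✓ matches
  C. A·m²: ✗ does not match
  D. C/m²: ✗ does not match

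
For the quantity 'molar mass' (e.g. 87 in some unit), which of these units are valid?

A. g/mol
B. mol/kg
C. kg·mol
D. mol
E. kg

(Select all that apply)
A

molar mass has SI base units: kg / mol

Checking each option against kg / mol:
  A. g/mol: ✓ matches
  B. mol/kg: ✗ does not match
  C. kg·mol: ✗ does not match
  D. mol: ✗ does not match
  E. kg: ✗ does not match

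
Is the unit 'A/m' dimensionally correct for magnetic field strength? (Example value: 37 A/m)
Yes

magnetic field strength has SI base units: A / m
A/m reduces to the same SI base units, so it is a valid unit for magnetic field strength.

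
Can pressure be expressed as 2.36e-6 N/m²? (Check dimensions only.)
Yes

pressure has SI base units: kg / (m * s^2)
N/m² reduces to the same SI base units, so it is a valid unit for pressure.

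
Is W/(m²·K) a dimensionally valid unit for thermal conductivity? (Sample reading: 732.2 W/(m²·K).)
No

thermal conductivity has SI base units: kg * m / (s^3 * K)
W/(m²·K) does NOT reduce to kg * m / (s^3 * K); a valid unit for thermal conductivity would be e.g. W/(m·K).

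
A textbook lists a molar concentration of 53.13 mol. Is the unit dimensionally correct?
No

molar concentration has SI base units: mol / m^3
mol does NOT reduce to mol / m^3; a valid unit for molar concentration would be e.g. mol/m³.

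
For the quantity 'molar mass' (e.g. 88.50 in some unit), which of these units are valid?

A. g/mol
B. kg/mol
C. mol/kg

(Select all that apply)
A, B

molar mass has SI base units: kg / mol

Checking each option against kg / mol:
  A. g/mol: ✓ matches
  B. kg/mol: ✓ matches
  C. mol/kg: ✗ does not match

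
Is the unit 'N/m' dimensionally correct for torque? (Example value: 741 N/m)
No

torque has SI base units: kg * m^2 / s^2
N/m does NOT reduce to kg * m^2 / s^2; a valid unit for torque would be e.g. N·m.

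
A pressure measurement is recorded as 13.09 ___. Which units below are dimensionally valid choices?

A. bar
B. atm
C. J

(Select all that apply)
A, B

pressure has SI base units: kg / (m * s^2)

Checking each option against kg / (m * s^2):
  A. bar: ✓ matches
  B. atm: ✓ matches
  C. J: ✗ does not match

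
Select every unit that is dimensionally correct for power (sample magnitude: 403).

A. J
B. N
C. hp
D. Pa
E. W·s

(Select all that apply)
C

power has SI base units: kg * m^2 / s^3

Checking each option against kg * m^2 / s^3:
  A. J: ✗ does not match
  B. N: ✗ does not match
  C. hp: ✓ matches
  D. Pa: ✗ does not match
  E. W·s: ✗ does not match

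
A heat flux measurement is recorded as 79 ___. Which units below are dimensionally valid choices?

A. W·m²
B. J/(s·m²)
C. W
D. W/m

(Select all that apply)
B

heat flux has SI base units: kg / s^3

Checking each option against kg / s^3:
  A. W·m²: ✗ does not match
  B. J/(s·m²): ✓ matches
  C. W: ✗ does not match
  D. W/m: ✗ does not match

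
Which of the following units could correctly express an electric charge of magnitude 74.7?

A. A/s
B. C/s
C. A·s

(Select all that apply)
C

electric charge has SI base units: A * s

Checking each option against A * s:
  A. A/s: ✗ does not match
  B. C/s: ✗ does not match
  C. A·s: ✓ matches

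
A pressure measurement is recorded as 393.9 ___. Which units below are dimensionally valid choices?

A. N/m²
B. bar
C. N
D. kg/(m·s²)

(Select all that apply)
A, B, D

pressure has SI base units: kg / (m * s^2)

Checking each option against kg / (m * s^2):
  A. N/m²: ✓ matches
  B. bar: ✓ matches
  C. N: ✗ does not match
  D. kg/(m·s²): ✓ matches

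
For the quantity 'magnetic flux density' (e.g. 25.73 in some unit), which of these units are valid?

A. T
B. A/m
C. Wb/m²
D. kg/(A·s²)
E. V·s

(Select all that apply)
A, C, D

magnetic flux density has SI base units: kg / (A * s^2)

Checking each option against kg / (A * s^2):
  A. T: ✓ matches
  B. A/m: ✗ does not match
  C. Wb/m²: ✓ matches
  D. kg/(A·s²): ✓ matches
  E. V·s: ✗ does not match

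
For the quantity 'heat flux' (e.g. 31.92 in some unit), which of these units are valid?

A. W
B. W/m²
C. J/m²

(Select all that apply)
B

heat flux has SI base units: kg / s^3

Checking each option against kg / s^3:
  A. W: ✗ does not match
  B. W/m²: ✓ matches
  C. J/m²: ✗ does not match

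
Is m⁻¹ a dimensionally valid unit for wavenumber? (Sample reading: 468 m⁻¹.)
Yes

wavenumber has SI base units: 1 / m
m⁻¹ reduces to the same SI base units, so it is a valid unit for wavenumber.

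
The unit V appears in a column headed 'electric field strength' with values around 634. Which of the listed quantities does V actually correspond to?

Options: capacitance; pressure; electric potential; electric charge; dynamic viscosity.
electric potential

electric field strength should have units dimensionally equivalent to kg * m / (A * s^3) (e.g. V/m).
The given unit 'V' reduces to kg * m^2 / (A * s^3). Of the listed options, that is the dimensionality of electric potential.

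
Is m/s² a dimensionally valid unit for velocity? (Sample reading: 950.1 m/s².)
No

velocity has SI base units: m / s
m/s² does NOT reduce to m / s; a valid unit for velocity would be e.g. m/s.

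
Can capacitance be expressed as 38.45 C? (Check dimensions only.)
No

capacitance has SI base units: A^2 * s^4 / (kg * m^2)
C does NOT reduce to A^2 * s^4 / (kg * m^2); a valid unit for capacitance would be e.g. F.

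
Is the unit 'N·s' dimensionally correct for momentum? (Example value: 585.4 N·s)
Yes

momentum has SI base units: kg * m / s
N·s reduces to the same SI base units, so it is a valid unit for momentum.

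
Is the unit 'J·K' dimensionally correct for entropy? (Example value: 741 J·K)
No

entropy has SI base units: kg * m^2 / (s^2 * K)
J·K does NOT reduce to kg * m^2 / (s^2 * K); a valid unit for entropy would be e.g. J/K.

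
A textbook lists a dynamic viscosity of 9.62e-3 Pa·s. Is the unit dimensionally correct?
Yes

dynamic viscosity has SI base units: kg / (m * s)
Pa·s reduces to the same SI base units, so it is a valid unit for dynamic viscosity.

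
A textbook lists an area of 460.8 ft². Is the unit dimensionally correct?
Yes

area has SI base units: m^2
ft² reduces to the same SI base units, so it is a valid unit for area.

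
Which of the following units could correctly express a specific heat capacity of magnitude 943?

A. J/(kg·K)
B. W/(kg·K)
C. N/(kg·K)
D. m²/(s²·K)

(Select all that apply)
A, D

specific heat capacity has SI base units: m^2 / (s^2 * K)

Checking each option against m^2 / (s^2 * K):
  A. J/(kg·K): ✓ matches
  B. W/(kg·K): ✗ does not match
  C. N/(kg·K): ✗ does not match
  D. m²/(s²·K): ✓ matches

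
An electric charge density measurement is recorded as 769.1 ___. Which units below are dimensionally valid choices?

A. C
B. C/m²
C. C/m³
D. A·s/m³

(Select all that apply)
C, D

electric charge density has SI base units: A * s / m^3

Checking each option against A * s / m^3:
  A. C: ✗ does not match
  B. C/m²: ✗ does not match
  C. C/m³: ✓ matches
  D. A·s/m³: ✓ matches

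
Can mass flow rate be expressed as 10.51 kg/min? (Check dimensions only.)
Yes

mass flow rate has SI base units: kg / s
kg/min reduces to the same SI base units, so it is a valid unit for mass flow rate.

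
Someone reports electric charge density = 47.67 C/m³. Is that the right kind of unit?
Yes

electric charge density has SI base units: A * s / m^3
C/m³ reduces to the same SI base units, so it is a valid unit for electric charge density.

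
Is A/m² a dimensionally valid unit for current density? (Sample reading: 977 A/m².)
Yes

current density has SI base units: A / m^2
A/m² reduces to the same SI base units, so it is a valid unit for current density.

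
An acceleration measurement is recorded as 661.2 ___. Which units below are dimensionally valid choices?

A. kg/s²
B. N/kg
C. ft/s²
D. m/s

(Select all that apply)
B, C

acceleration has SI base units: m / s^2

Checking each option against m / s^2:
  A. kg/s²: ✗ does not match
  B. N/kg: ✓ matches
  C. ft/s²: ✓ matches
  D. m/s: ✗ does not match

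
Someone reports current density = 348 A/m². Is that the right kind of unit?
Yes

current density has SI base units: A / m^2
A/m² reduces to the same SI base units, so it is a valid unit for current density.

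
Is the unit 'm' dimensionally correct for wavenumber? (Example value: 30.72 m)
No

wavenumber has SI base units: 1 / m
m does NOT reduce to 1 / m; a valid unit for wavenumber would be e.g. 1/m.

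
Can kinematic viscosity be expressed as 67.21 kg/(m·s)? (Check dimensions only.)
No

kinematic viscosity has SI base units: m^2 / s
kg/(m·s) does NOT reduce to m^2 / s; a valid unit for kinematic viscosity would be e.g. m²/s.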